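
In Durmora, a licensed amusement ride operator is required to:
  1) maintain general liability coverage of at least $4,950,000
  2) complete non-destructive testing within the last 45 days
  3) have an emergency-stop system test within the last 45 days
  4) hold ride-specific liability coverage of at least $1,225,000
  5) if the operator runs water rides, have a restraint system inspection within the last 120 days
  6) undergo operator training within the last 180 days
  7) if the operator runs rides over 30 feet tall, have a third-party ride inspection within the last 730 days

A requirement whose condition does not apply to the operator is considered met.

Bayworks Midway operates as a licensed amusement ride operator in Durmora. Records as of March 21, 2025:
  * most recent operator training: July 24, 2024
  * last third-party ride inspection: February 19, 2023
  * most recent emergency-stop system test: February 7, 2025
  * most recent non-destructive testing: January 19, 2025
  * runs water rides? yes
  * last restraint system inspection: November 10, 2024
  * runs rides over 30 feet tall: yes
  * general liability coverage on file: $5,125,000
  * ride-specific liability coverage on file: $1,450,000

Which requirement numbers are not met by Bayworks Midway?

2, 5, 6, 7

1. general liability coverage $5,125,000 ≥ $4,950,000 → met
2. non-destructive testing 61 days ago vs limit 45 → not met
3. emergency-stop system test 42 days ago vs limit 45 → met
4. ride-specific liability coverage $1,450,000 ≥ $1,225,000 → met
5. condition 'runs water rides' holds; restraint system inspection 131 days ago vs limit 120 → not met
6. operator training 240 days ago vs limit 180 → not met
7. condition 'runs rides over 30 feet tall' holds; third-party ride inspection 761 days ago vs limit 730 → not met
Not met: 2, 5, 6, 7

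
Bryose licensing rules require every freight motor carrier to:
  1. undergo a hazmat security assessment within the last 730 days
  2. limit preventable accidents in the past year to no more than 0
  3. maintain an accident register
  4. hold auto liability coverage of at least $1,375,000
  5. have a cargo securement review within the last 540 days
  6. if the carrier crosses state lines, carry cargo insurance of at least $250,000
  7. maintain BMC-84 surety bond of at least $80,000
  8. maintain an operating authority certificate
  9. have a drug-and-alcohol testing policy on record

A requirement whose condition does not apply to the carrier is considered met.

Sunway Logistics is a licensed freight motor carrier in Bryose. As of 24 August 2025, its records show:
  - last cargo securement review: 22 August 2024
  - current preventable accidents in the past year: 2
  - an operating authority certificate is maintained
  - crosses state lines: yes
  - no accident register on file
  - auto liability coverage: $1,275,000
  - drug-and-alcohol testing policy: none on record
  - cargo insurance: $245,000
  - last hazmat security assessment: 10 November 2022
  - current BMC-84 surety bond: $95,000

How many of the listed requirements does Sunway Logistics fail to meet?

6

1. hazmat security assessment 1018 days ago vs limit 730 → not met
2. preventable accidents in the past year 2 > 0 → not met
3. accident register absent → not met
4. auto liability coverage $1,275,000 < $1,375,000 → not met
5. cargo securement review 367 days ago vs limit 540 → met
6. condition 'crosses state lines' holds; cargo insurance $245,000 < $250,000 → not met
7. BMC-84 surety bond $95,000 ≥ $80,000 → met
8. operating authority certificate present → met
9. drug-and-alcohol testing policy absent → not met
Not met: 6 of 9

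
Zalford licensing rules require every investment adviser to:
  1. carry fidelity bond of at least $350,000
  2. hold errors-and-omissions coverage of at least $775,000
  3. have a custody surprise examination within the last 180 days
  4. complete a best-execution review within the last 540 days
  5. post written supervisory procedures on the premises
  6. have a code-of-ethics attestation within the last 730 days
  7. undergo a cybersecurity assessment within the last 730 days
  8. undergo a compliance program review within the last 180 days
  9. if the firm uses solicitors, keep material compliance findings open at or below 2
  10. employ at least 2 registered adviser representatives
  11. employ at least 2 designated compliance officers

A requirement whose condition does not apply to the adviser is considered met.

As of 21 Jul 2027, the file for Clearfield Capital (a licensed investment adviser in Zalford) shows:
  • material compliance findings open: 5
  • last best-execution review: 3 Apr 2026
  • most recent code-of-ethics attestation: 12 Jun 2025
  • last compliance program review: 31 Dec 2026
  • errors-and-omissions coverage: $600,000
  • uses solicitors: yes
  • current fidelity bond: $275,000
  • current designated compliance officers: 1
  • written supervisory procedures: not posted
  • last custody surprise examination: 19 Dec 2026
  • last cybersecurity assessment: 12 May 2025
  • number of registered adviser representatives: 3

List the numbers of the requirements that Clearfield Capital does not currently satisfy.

1, 2, 3, 5, 6, 7, 8, 9, 11

1. fidelity bond $275,000 < $350,000 → not met
2. errors-and-omissions coverage $600,000 < $775,000 → not met
3. custody surprise examination 214 days ago vs limit 180 → not met
4. best-execution review 474 days ago vs limit 540 → met
5. written supervisory procedures absent → not met
6. code-of-ethics attestation 769 days ago vs limit 730 → not met
7. cybersecurity assessment 800 days ago vs limit 730 → not met
8. compliance program review 202 days ago vs limit 180 → not met
9. condition 'uses solicitors' holds; material compliance findings open 5 > 2 → not met
10. registered adviser representatives 3 ≥ 2 → met
11. designated compliance officers 1 < 2 → not met
Not met: 1, 2, 3, 5, 6, 7, 8, 9, 11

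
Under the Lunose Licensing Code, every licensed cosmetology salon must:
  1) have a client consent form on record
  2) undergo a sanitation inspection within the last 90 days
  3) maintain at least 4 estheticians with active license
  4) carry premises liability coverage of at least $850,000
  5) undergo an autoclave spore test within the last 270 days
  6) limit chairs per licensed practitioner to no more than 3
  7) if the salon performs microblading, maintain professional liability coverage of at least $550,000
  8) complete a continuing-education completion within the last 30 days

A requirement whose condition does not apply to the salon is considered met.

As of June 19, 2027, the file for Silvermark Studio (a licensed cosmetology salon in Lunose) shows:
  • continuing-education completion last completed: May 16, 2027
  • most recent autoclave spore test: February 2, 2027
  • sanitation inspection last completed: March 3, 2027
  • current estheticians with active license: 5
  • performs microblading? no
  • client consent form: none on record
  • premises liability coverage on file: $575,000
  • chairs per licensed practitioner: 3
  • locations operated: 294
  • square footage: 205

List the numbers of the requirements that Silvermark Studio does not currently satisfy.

1, 2, 4, 8

1. client consent form absent → not met
2. sanitation inspection 108 days ago vs limit 90 → not met
3. estheticians with active license 5 ≥ 4 → met
4. premises liability coverage $575,000 < $850,000 → not met
5. autoclave spore test 137 days ago vs limit 270 → met
6. chairs per licensed practitioner 3 ≤ 3 → met
7. condition 'performs microblading' does not hold → requirement n/a → met
8. continuing-education completion 34 days ago vs limit 30 → not met
Not met: 1, 2, 4, 8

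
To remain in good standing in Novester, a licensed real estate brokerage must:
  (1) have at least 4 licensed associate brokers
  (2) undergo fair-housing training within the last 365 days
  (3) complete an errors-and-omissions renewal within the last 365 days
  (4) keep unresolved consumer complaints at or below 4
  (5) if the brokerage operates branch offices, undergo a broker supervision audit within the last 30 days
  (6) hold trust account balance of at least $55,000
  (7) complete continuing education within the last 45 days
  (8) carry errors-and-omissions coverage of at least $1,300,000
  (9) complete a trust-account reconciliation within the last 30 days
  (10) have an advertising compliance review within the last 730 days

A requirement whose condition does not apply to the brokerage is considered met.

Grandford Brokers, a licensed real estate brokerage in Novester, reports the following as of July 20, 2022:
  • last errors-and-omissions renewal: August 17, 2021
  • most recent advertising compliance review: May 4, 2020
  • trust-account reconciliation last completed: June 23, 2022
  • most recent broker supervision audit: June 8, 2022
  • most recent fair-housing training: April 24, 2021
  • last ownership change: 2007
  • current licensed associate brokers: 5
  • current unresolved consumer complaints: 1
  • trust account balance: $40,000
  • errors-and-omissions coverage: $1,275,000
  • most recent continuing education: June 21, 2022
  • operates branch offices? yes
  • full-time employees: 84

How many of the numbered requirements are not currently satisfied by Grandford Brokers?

1. licensed associate brokers 5 ≥ 4 → met
2. fair-housing training 452 days ago vs limit 365 → not met
3. errors-and-omissions renewal 337 days ago vs limit 365 → met
4. unresolved consumer complaints 1 ≤ 4 → met
5. condition 'operates branch offices' holds; broker supervision audit 42 days ago vs limit 30 → not met
6. trust account balance $40,000 < $55,000 → not met
7. continuing education 29 days ago vs limit 45 → met
8. errors-and-omissions coverage $1,275,000 < $1,300,000 → not met
9. trust-account reconciliation 27 days ago vs limit 30 → met
10. advertising compliance review 807 days ago vs limit 730 → not met
Not met: 5 of 10

5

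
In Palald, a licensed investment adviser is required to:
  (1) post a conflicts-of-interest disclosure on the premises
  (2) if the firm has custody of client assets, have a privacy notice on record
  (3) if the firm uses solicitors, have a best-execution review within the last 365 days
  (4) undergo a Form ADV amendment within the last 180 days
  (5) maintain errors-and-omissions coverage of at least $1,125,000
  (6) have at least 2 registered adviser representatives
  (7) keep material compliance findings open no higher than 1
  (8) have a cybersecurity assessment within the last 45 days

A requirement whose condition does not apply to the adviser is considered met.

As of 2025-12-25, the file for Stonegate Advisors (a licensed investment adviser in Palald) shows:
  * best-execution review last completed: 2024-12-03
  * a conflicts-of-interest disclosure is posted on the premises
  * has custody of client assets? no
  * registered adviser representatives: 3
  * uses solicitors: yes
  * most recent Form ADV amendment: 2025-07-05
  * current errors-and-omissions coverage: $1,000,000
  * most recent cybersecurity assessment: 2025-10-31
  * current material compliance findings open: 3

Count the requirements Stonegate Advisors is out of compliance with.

4

1. conflicts-of-interest disclosure present → met
2. condition 'has custody of client assets' does not hold → requirement n/a → met
3. condition 'uses solicitors' holds; best-execution review 387 days ago vs limit 365 → not met
4. Form ADV amendment 173 days ago vs limit 180 → met
5. errors-and-omissions coverage $1,000,000 < $1,125,000 → not met
6. registered adviser representatives 3 ≥ 2 → met
7. material compliance findings open 3 > 1 → not met
8. cybersecurity assessment 55 days ago vs limit 45 → not met
Not met: 4 of 8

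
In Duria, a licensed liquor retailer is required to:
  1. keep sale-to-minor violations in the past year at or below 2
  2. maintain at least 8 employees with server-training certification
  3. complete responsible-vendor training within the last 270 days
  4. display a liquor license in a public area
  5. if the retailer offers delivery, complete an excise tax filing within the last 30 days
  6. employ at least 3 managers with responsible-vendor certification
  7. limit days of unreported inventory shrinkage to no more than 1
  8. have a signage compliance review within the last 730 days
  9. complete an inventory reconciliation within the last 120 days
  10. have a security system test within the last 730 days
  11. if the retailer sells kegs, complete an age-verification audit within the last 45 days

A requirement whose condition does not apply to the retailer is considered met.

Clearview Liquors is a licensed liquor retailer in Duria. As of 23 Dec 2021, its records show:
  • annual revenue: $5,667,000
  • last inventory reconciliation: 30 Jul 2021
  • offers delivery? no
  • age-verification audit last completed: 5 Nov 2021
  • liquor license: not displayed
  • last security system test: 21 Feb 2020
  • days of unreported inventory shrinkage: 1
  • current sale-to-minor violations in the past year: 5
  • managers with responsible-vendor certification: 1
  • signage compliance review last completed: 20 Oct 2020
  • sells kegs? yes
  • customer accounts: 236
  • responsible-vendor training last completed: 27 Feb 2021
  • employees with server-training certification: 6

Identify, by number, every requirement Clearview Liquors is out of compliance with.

1. sale-to-minor violations in the past year 5 > 2 → not met
2. employees with server-training certification 6 < 8 → not met
3. responsible-vendor training 299 days ago vs limit 270 → not met
4. liquor license absent → not met
5. condition 'offers delivery' does not hold → requirement n/a → met
6. managers with responsible-vendor certification 1 < 3 → not met
7. days of unreported inventory shrinkage 1 ≤ 1 → met
8. signage compliance review 429 days ago vs limit 730 → met
9. inventory reconciliation 146 days ago vs limit 120 → not met
10. security system test 671 days ago vs limit 730 → met
11. condition 'sells kegs' holds; age-verification audit 48 days ago vs limit 45 → not met
Not met: 1, 2, 3, 4, 6, 9, 11

1, 2, 3, 4, 6, 9, 11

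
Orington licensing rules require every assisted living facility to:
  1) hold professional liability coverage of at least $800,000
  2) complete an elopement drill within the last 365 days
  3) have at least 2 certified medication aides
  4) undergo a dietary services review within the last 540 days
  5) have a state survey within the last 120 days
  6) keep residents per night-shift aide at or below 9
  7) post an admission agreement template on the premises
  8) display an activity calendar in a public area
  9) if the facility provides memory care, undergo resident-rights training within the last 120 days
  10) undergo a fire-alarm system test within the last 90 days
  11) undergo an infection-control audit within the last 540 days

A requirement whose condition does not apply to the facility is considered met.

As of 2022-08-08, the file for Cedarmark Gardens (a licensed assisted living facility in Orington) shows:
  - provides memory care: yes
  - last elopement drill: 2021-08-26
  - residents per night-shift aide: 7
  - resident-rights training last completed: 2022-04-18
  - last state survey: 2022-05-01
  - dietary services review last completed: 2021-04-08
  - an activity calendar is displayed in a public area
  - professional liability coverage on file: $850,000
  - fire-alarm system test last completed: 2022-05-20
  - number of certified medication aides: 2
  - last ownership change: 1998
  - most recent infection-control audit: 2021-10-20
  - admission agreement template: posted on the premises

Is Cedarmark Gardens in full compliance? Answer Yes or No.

Yes

1. professional liability coverage $850,000 ≥ $800,000 → met
2. elopement drill 347 days ago vs limit 365 → met
3. certified medication aides 2 ≥ 2 → met
4. dietary services review 487 days ago vs limit 540 → met
5. state survey 99 days ago vs limit 120 → met
6. residents per night-shift aide 7 ≤ 9 → met
7. admission agreement template present → met
8. activity calendar present → met
9. condition 'provides memory care' holds; resident-rights training 112 days ago vs limit 120 → met
10. fire-alarm system test 80 days ago vs limit 90 → met
11. infection-control audit 292 days ago vs limit 540 → met
All met.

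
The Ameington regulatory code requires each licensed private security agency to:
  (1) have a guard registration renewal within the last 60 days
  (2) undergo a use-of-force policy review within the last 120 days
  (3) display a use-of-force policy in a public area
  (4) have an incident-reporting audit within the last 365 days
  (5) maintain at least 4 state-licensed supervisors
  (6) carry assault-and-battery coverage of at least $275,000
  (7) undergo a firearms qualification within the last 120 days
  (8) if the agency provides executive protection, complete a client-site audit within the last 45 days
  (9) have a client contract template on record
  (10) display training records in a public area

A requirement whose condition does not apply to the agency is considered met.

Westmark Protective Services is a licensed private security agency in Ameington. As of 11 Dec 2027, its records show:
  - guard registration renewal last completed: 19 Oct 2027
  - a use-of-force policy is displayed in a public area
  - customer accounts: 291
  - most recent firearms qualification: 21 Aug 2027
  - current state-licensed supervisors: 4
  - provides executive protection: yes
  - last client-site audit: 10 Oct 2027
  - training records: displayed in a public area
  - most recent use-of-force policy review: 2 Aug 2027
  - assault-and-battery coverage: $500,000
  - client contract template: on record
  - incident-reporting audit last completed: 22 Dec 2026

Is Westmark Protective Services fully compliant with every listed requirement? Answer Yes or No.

1. guard registration renewal 53 days ago vs limit 60 → met
2. use-of-force policy review 131 days ago vs limit 120 → not met
3. use-of-force policy present → met
4. incident-reporting audit 354 days ago vs limit 365 → met
5. state-licensed supervisors 4 ≥ 4 → met
6. assault-and-battery coverage $500,000 ≥ $275,000 → met
7. firearms qualification 112 days ago vs limit 120 → met
8. condition 'provides executive protection' holds; client-site audit 62 days ago vs limit 45 → not met
9. client contract template present → met
10. training records present → met
Not met: 2, 8

No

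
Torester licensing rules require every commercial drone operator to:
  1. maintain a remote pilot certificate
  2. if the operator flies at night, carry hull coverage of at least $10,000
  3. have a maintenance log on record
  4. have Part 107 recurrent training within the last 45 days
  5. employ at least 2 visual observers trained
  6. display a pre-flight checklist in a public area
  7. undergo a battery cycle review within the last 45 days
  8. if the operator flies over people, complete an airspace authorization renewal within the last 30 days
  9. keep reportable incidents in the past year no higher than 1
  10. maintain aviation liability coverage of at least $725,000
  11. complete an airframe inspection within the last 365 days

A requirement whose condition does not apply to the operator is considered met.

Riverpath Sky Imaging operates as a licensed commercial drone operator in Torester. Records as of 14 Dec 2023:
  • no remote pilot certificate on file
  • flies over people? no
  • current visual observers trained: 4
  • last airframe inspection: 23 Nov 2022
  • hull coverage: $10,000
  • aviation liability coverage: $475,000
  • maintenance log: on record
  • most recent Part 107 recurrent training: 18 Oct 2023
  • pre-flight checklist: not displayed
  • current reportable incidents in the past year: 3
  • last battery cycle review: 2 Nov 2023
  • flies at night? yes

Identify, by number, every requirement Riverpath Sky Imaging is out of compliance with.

1, 4, 6, 9, 10, 11

1. remote pilot certificate absent → not met
2. condition 'flies at night' holds; hull coverage $10,000 ≥ $10,000 → met
3. maintenance log present → met
4. Part 107 recurrent training 57 days ago vs limit 45 → not met
5. visual observers trained 4 ≥ 2 → met
6. pre-flight checklist absent → not met
7. battery cycle review 42 days ago vs limit 45 → met
8. condition 'flies over people' does not hold → requirement n/a → met
9. reportable incidents in the past year 3 > 1 → not met
10. aviation liability coverage $475,000 < $725,000 → not met
11. airframe inspection 386 days ago vs limit 365 → not met
Not met: 1, 4, 6, 9, 10, 11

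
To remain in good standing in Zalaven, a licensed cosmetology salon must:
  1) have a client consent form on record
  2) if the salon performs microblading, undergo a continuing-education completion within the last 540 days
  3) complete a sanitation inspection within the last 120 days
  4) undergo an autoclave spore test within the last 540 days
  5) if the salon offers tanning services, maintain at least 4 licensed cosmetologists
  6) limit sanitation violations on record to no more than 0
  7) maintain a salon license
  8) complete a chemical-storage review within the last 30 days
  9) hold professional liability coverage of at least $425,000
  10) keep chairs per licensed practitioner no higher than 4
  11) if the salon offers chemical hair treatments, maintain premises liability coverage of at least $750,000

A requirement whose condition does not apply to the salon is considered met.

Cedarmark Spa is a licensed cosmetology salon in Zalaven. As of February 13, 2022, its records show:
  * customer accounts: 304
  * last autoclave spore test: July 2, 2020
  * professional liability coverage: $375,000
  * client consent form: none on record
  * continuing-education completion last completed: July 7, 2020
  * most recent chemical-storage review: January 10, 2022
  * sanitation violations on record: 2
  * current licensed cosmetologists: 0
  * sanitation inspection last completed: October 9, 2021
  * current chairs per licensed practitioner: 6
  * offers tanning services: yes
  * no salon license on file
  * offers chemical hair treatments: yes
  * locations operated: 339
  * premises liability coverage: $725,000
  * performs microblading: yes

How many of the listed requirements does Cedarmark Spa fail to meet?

11

1. client consent form absent → not met
2. condition 'performs microblading' holds; continuing-education completion 586 days ago vs limit 540 → not met
3. sanitation inspection 127 days ago vs limit 120 → not met
4. autoclave spore test 591 days ago vs limit 540 → not met
5. condition 'offers tanning services' holds; licensed cosmetologists 0 < 4 → not met
6. sanitation violations on record 2 > 0 → not met
7. salon license absent → not met
8. chemical-storage review 34 days ago vs limit 30 → not met
9. professional liability coverage $375,000 < $425,000 → not met
10. chairs per licensed practitioner 6 > 4 → not met
11. condition 'offers chemical hair treatments' holds; premises liability coverage $725,000 < $750,000 → not met
Not met: 11 of 11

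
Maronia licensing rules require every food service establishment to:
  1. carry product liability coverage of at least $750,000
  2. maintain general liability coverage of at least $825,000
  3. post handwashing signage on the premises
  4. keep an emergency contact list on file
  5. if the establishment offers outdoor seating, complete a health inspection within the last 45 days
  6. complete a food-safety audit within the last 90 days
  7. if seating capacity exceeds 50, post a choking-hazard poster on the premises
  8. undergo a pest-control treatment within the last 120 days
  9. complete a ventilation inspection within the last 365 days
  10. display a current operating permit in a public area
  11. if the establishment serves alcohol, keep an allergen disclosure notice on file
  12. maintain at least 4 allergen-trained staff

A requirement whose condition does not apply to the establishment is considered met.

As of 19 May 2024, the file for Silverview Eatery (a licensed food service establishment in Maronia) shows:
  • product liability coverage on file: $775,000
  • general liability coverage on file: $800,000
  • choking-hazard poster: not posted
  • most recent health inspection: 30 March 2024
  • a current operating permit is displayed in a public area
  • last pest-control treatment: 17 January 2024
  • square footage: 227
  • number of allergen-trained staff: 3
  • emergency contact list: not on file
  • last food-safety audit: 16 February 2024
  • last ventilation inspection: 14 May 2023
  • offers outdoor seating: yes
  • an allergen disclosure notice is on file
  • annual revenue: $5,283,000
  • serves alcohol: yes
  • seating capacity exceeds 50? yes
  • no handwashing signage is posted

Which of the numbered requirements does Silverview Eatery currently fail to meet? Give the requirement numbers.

1. product liability coverage $775,000 ≥ $750,000 → met
2. general liability coverage $800,000 < $825,000 → not met
3. handwashing signage absent → not met
4. emergency contact list absent → not met
5. condition 'offers outdoor seating' holds; health inspection 50 days ago vs limit 45 → not met
6. food-safety audit 93 days ago vs limit 90 → not met
7. condition 'seating capacity exceeds 50' holds; choking-hazard poster absent → not met
8. pest-control treatment 123 days ago vs limit 120 → not met
9. ventilation inspection 371 days ago vs limit 365 → not met
10. current operating permit present → met
11. condition 'serves alcohol' holds; allergen disclosure notice present → met
12. allergen-trained staff 3 < 4 → not met
Not met: 2, 3, 4, 5, 6, 7, 8, 9, 12

2, 3, 4, 5, 6, 7, 8, 9, 12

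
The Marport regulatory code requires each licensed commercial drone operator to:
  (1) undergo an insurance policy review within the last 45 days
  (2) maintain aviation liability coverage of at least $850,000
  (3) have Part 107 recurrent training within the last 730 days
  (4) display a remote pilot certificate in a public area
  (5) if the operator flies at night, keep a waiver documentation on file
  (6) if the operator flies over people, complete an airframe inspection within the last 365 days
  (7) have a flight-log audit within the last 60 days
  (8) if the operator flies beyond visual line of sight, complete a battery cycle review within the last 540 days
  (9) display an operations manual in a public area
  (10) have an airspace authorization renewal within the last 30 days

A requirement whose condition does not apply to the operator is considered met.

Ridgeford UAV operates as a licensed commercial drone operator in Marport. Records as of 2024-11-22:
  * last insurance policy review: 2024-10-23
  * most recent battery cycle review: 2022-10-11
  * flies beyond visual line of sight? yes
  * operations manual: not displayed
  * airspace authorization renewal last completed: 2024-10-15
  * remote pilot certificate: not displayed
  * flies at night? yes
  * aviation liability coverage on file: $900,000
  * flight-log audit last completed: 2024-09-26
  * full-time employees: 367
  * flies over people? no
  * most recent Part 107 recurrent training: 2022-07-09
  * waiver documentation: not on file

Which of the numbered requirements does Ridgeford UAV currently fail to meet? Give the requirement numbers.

3, 4, 5, 8, 9, 10

1. insurance policy review 30 days ago vs limit 45 → met
2. aviation liability coverage $900,000 ≥ $850,000 → met
3. Part 107 recurrent training 867 days ago vs limit 730 → not met
4. remote pilot certificate absent → not met
5. condition 'flies at night' holds; waiver documentation absent → not met
6. condition 'flies over people' does not hold → requirement n/a → met
7. flight-log audit 57 days ago vs limit 60 → met
8. condition 'flies beyond visual line of sight' holds; battery cycle review 773 days ago vs limit 540 → not met
9. operations manual absent → not met
10. airspace authorization renewal 38 days ago vs limit 30 → not met
Not met: 3, 4, 5, 8, 9, 10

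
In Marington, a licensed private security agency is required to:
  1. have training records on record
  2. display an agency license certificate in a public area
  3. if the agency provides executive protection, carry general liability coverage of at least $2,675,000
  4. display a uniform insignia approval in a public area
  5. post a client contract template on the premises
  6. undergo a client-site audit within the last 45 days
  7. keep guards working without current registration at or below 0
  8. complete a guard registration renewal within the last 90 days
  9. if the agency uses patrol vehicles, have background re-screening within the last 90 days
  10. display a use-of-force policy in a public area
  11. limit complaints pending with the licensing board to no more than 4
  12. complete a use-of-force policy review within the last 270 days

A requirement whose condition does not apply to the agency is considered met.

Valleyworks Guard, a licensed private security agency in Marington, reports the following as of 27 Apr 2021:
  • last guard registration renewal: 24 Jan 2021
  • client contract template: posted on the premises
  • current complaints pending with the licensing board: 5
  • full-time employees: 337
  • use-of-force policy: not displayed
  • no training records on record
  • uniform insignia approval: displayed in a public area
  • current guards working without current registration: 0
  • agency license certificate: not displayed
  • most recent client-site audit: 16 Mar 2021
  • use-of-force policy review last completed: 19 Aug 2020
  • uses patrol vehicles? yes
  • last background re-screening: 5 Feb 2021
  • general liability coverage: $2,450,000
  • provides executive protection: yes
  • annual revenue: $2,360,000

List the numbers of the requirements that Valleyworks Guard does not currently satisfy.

1, 2, 3, 8, 10, 11

1. training records absent → not met
2. agency license certificate absent → not met
3. condition 'provides executive protection' holds; general liability coverage $2,450,000 < $2,675,000 → not met
4. uniform insignia approval present → met
5. client contract template present → met
6. client-site audit 42 days ago vs limit 45 → met
7. guards working without current registration 0 ≤ 0 → met
8. guard registration renewal 93 days ago vs limit 90 → not met
9. condition 'uses patrol vehicles' holds; background re-screening 81 days ago vs limit 90 → met
10. use-of-force policy absent → not met
11. complaints pending with the licensing board 5 > 4 → not met
12. use-of-force policy review 251 days ago vs limit 270 → met
Not met: 1, 2, 3, 8, 10, 11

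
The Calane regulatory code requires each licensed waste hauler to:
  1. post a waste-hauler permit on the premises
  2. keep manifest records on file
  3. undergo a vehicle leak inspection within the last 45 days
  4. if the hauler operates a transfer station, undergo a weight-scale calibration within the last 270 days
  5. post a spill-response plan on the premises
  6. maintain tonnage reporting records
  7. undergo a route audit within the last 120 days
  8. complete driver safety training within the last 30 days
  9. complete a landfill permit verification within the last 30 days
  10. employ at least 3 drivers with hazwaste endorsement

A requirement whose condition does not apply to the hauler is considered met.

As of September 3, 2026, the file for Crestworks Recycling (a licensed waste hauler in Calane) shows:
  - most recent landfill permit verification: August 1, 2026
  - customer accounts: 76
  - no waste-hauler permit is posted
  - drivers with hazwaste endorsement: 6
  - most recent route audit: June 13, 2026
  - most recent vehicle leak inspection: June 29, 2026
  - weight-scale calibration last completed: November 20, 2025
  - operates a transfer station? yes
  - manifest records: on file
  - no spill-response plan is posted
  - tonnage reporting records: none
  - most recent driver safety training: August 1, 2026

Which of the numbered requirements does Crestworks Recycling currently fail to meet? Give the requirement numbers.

1. waste-hauler permit absent → not met
2. manifest records present → met
3. vehicle leak inspection 66 days ago vs limit 45 → not met
4. condition 'operates a transfer station' holds; weight-scale calibration 287 days ago vs limit 270 → not met
5. spill-response plan absent → not met
6. tonnage reporting records absent → not met
7. route audit 82 days ago vs limit 120 → met
8. driver safety training 33 days ago vs limit 30 → not met
9. landfill permit verification 33 days ago vs limit 30 → not met
10. drivers with hazwaste endorsement 6 ≥ 3 → met
Not met: 1, 3, 4, 5, 6, 8, 9

1, 3, 4, 5, 6, 8, 9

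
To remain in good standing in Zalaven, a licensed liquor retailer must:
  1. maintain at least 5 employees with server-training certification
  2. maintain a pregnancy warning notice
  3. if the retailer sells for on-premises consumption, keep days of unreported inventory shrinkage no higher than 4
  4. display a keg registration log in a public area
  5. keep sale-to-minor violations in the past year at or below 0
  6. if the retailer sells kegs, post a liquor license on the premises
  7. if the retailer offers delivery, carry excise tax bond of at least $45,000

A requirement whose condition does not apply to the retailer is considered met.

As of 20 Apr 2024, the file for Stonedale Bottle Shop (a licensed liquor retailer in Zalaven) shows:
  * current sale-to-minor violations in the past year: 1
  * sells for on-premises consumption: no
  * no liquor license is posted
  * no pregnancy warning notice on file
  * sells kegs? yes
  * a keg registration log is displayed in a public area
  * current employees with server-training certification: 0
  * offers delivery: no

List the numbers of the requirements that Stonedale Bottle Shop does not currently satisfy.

1, 2, 5, 6

1. employees with server-training certification 0 < 5 → not met
2. pregnancy warning notice absent → not met
3. condition 'sells for on-premises consumption' does not hold → requirement n/a → met
4. keg registration log present → met
5. sale-to-minor violations in the past year 1 > 0 → not met
6. condition 'sells kegs' holds; liquor license absent → not met
7. condition 'offers delivery' does not hold → requirement n/a → met
Not met: 1, 2, 5, 6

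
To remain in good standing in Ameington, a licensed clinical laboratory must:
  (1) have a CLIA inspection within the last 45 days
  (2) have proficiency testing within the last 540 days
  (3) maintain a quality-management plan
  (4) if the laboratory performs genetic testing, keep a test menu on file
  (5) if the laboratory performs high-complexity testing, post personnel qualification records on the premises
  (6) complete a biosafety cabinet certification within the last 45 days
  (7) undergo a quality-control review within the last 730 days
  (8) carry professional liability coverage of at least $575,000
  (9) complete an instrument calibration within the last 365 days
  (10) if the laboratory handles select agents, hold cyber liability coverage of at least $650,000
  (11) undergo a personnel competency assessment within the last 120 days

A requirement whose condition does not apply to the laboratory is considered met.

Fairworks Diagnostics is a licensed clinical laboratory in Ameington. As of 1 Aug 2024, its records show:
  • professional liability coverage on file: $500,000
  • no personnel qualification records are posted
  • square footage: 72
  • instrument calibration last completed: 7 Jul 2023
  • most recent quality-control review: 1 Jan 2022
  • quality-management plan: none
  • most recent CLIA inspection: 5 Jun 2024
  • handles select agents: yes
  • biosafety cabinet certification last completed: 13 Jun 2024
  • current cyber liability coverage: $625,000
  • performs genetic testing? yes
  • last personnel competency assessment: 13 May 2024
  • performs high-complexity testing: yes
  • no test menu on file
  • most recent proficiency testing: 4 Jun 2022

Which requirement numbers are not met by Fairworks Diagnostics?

1, 2, 3, 4, 5, 6, 7, 8, 9, 10

1. CLIA inspection 57 days ago vs limit 45 → not met
2. proficiency testing 789 days ago vs limit 540 → not met
3. quality-management plan absent → not met
4. condition 'performs genetic testing' holds; test menu absent → not met
5. condition 'performs high-complexity testing' holds; personnel qualification records absent → not met
6. biosafety cabinet certification 49 days ago vs limit 45 → not met
7. quality-control review 943 days ago vs limit 730 → not met
8. professional liability coverage $500,000 < $575,000 → not met
9. instrument calibration 391 days ago vs limit 365 → not met
10. condition 'handles select agents' holds; cyber liability coverage $625,000 < $650,000 → not met
11. personnel competency assessment 80 days ago vs limit 120 → met
Not met: 1, 2, 3, 4, 5, 6, 7, 8, 9, 10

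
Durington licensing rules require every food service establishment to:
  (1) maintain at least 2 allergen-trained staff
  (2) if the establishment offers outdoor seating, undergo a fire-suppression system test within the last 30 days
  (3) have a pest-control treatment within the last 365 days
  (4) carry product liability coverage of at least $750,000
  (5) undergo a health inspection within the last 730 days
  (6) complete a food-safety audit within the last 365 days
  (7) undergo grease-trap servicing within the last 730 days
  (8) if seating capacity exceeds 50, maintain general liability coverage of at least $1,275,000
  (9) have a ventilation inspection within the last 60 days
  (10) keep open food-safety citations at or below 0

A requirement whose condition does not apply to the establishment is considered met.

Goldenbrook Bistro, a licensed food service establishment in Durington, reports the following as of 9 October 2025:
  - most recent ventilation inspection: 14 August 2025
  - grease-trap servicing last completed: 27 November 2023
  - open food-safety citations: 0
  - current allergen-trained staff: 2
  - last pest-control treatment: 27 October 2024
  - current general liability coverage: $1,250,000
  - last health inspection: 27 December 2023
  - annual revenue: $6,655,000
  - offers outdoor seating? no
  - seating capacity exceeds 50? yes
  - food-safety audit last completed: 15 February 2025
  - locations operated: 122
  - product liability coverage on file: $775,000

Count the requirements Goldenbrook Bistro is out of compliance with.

1

1. allergen-trained staff 2 ≥ 2 → met
2. condition 'offers outdoor seating' does not hold → requirement n/a → met
3. pest-control treatment 347 days ago vs limit 365 → met
4. product liability coverage $775,000 ≥ $750,000 → met
5. health inspection 652 days ago vs limit 730 → met
6. food-safety audit 236 days ago vs limit 365 → met
7. grease-trap servicing 682 days ago vs limit 730 → met
8. condition 'seating capacity exceeds 50' holds; general liability coverage $1,250,000 < $1,275,000 → not met
9. ventilation inspection 56 days ago vs limit 60 → met
10. open food-safety citations 0 ≤ 0 → met
Not met: 1 of 10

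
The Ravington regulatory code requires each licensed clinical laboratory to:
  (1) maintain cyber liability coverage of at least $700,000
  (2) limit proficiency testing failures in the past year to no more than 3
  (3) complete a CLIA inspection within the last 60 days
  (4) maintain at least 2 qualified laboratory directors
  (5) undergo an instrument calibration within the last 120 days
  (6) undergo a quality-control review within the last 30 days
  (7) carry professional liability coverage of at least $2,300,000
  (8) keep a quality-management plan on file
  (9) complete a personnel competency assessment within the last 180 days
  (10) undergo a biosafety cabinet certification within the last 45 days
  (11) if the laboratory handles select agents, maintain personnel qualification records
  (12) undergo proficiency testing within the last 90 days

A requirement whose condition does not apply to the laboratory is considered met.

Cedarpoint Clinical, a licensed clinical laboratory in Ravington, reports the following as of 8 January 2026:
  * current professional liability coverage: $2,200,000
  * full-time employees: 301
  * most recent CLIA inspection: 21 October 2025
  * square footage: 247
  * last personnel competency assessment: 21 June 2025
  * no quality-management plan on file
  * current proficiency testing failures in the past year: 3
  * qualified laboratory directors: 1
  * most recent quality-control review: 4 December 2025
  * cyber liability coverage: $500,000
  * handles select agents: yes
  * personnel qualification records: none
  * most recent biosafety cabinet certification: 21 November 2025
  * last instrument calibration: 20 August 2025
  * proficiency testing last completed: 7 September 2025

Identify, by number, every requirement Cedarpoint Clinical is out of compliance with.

1, 3, 4, 5, 6, 7, 8, 9, 10, 11, 12

1. cyber liability coverage $500,000 < $700,000 → not met
2. proficiency testing failures in the past year 3 ≤ 3 → met
3. CLIA inspection 79 days ago vs limit 60 → not met
4. qualified laboratory directors 1 < 2 → not met
5. instrument calibration 141 days ago vs limit 120 → not met
6. quality-control review 35 days ago vs limit 30 → not met
7. professional liability coverage $2,200,000 < $2,300,000 → not met
8. quality-management plan absent → not met
9. personnel competency assessment 201 days ago vs limit 180 → not met
10. biosafety cabinet certification 48 days ago vs limit 45 → not met
11. condition 'handles select agents' holds; personnel qualification records absent → not met
12. proficiency testing 123 days ago vs limit 90 → not met
Not met: 1, 3, 4, 5, 6, 7, 8, 9, 10, 11, 12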